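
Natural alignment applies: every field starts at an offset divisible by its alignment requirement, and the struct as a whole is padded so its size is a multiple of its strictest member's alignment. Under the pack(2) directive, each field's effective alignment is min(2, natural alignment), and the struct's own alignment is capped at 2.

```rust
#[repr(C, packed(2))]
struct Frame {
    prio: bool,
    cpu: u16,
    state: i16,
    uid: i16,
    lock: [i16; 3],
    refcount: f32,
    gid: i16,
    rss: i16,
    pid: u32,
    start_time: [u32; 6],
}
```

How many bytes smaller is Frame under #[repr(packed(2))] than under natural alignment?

2

natural layout:
  @0: prio [1B, align 1] → 1
  +1 pad (align 2)
  @2: cpu [2B, align 2] → 4
  @4: state [2B, align 2] → 6
  @6: uid [2B, align 2] → 8
  @8: lock [6B, align 2] → 14
  +2 pad (align 4)
  @16: refcount [4B, align 4] → 20
  @20: gid [2B, align 2] → 22
  @22: rss [2B, align 2] → 24
  @24: pid [4B, align 4] → 28
  @28: start_time [24B, align 4] → 52
  size 52, align 4
packed(2) layout:
  @0: prio [1B, align 1] → 1
  +1 pad (align 2)
  @2: cpu [2B, align 2] → 4
  @4: state [2B, align 2] → 6
  @6: uid [2B, align 2] → 8
  @8: lock [6B, align 2] → 14
  @14: refcount [4B, align 2] → 18
  @18: gid [2B, align 2] → 20
  @20: rss [2B, align 2] → 22
  @22: pid [4B, align 2] → 26
  @26: start_time [24B, align 2] → 50
  size 50, align 2
52 − 50 = 2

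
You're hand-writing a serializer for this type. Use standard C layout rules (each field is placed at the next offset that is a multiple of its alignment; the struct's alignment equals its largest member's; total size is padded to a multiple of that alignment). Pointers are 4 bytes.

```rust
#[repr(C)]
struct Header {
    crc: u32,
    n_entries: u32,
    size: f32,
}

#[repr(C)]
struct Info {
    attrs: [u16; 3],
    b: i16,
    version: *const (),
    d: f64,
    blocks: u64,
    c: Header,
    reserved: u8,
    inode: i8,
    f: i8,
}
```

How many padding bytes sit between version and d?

Header: @0: crc [4B, align 4] → 4; @4: n_entries [4B, align 4] → 8; @8: size [4B, align 4] → 12; size 12, align 4
@0: attrs [6B, align 2] → 6
@6: b [2B, align 2] → 8
@8: version [4B, align 4] → 12
+4 pad (align 8)
@16: d [8B, align 8] → 24

4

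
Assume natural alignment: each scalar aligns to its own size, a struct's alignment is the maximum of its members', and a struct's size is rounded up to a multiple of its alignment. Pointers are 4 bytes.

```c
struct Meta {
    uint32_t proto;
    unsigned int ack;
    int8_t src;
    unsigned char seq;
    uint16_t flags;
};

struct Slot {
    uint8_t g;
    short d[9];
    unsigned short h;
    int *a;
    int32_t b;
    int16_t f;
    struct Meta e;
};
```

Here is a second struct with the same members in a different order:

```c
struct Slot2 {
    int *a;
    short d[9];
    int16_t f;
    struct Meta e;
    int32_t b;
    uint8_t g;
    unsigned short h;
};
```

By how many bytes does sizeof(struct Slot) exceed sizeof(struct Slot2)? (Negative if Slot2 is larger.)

4

Meta: 0..4  proto  (4B, 4-aligned); 4..8  ack  (4B, 4-aligned); 8..9  src  (1B, 1-aligned); 9..10  seq  (1B, 1-aligned); 10..12  flags  (2B, 2-aligned); sizeof = 12, alignof = 4
0..1  g  (1B, 1-aligned)
1..2  -- padding (1B)
2..20  d  (18B, 2-aligned)
20..22  h  (2B, 2-aligned)
22..24  -- padding (2B)
24..28  a  (4B, 4-aligned)
28..32  b  (4B, 4-aligned)
32..34  f  (2B, 2-aligned)
34..36  -- padding (2B)
36..48  e  (12B, 4-aligned)
sizeof = 48, alignof = 4
— Slot2 —
0..4  a  (4B, 4-aligned)
4..22  d  (18B, 2-aligned)
22..24  f  (2B, 2-aligned)
24..36  e  (12B, 4-aligned)
36..40  b  (4B, 4-aligned)
40..41  g  (1B, 1-aligned)
41..42  -- padding (1B)
42..44  h  (2B, 2-aligned)
sizeof = 44, alignof = 4
48 − 44 = 4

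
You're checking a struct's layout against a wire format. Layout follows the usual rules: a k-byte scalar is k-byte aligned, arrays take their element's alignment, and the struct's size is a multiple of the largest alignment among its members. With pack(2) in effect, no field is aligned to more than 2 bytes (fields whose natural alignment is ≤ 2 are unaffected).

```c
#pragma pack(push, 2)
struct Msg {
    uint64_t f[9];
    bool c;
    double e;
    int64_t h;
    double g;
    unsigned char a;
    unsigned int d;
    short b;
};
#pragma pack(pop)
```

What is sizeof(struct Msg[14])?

1484

f at 0 (size 72, align 2) → ends 72
c at 72 (size 1, align 1) → ends 73
pad 1 to align 2 for e
e at 74 (size 8, align 2) → ends 82
h at 82 (size 8, align 2) → ends 90
g at 90 (size 8, align 2) → ends 98
a at 98 (size 1, align 1) → ends 99
pad 1 to align 2 for d
d at 100 (size 4, align 2) → ends 104
b at 104 (size 2, align 2) → ends 106
total 106 bytes, alignment 2
array of 14: 14 × 106 = 1484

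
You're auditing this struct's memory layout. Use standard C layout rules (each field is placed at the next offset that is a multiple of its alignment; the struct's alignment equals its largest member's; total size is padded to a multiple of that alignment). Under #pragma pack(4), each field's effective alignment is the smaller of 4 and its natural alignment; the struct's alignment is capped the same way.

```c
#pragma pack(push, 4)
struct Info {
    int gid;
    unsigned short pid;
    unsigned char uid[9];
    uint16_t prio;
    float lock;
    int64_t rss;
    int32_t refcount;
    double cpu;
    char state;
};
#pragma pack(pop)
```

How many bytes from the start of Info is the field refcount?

gid at 0 (size 4, align 4) → ends 4
pid at 4 (size 2, align 2) → ends 6
uid at 6 (size 9, align 1) → ends 15
pad 1 to align 2 for prio
prio at 16 (size 2, align 2) → ends 18
pad 2 to align 4 for lock
lock at 20 (size 4, align 4) → ends 24
rss at 24 (size 8, align 4) → ends 32
refcount at 32 (size 4, align 4) → ends 36

32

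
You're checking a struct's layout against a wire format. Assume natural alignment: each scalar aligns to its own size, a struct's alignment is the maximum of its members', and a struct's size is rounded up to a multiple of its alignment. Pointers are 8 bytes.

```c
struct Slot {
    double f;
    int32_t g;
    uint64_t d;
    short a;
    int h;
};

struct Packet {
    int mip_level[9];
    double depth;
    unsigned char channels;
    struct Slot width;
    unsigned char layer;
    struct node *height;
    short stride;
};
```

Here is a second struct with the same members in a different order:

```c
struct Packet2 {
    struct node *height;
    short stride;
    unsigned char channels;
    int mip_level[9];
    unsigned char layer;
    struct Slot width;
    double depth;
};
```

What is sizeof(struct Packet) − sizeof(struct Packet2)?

16

Slot: 0..8  f  (8B, 8-aligned); 8..12  g  (4B, 4-aligned); 12..16  -- padding (4B); 16..24  d  (8B, 8-aligned); 24..26  a  (2B, 2-aligned); 26..28  -- padding (2B); 28..32  h  (4B, 4-aligned); sizeof = 32, alignof = 8
0..36  mip_level  (36B, 4-aligned)
36..40  -- padding (4B)
40..48  depth  (8B, 8-aligned)
48..49  channels  (1B, 1-aligned)
49..56  -- padding (7B)
56..88  width  (32B, 8-aligned)
88..89  layer  (1B, 1-aligned)
89..96  -- padding (7B)
96..104  height  (8B, 8-aligned)
104..106  stride  (2B, 2-aligned)
106..112  -- tail padding (6B)
sizeof = 112, alignof = 8
— Packet2 —
0..8  height  (8B, 8-aligned)
8..10  stride  (2B, 2-aligned)
10..11  channels  (1B, 1-aligned)
11..12  -- padding (1B)
12..48  mip_level  (36B, 4-aligned)
48..49  layer  (1B, 1-aligned)
49..56  -- padding (7B)
56..88  width  (32B, 8-aligned)
88..96  depth  (8B, 8-aligned)
sizeof = 96, alignof = 8
112 − 96 = 16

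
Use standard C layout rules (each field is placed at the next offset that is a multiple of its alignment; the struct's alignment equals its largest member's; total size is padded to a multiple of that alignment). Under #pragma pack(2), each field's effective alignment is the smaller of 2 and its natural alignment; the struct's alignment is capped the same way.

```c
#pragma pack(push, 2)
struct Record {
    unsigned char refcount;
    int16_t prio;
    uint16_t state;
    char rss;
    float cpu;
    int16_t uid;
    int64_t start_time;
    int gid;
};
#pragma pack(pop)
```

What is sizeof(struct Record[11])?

286

@0: refcount [1B, align 1] → 1
+1 pad (align 2)
@2: prio [2B, align 2] → 4
@4: state [2B, align 2] → 6
@6: rss [1B, align 1] → 7
+1 pad (align 2)
@8: cpu [4B, align 2] → 12
@12: uid [2B, align 2] → 14
@14: start_time [8B, align 2] → 22
@22: gid [4B, align 2] → 26
size 26, align 2
array of 11: 11 × 26 = 286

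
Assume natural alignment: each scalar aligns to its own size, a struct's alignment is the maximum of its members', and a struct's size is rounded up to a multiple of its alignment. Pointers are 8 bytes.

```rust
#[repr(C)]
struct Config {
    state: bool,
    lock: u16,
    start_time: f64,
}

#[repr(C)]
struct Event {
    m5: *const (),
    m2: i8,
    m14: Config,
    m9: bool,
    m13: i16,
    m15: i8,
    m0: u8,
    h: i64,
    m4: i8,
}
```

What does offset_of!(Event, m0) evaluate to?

37

Config: 0..1  state  (1B, 1-aligned); 1..2  -- padding (1B); 2..4  lock  (2B, 2-aligned); 4..8  -- padding (4B); 8..16  start_time  (8B, 8-aligned); sizeof = 16, alignof = 8
0..8  m5  (8B, 8-aligned)
8..9  m2  (1B, 1-aligned)
9..16  -- padding (7B)
16..32  m14  (16B, 8-aligned)
32..33  m9  (1B, 1-aligned)
33..34  -- padding (1B)
34..36  m13  (2B, 2-aligned)
36..37  m15  (1B, 1-aligned)
37..38  m0  (1B, 1-aligned)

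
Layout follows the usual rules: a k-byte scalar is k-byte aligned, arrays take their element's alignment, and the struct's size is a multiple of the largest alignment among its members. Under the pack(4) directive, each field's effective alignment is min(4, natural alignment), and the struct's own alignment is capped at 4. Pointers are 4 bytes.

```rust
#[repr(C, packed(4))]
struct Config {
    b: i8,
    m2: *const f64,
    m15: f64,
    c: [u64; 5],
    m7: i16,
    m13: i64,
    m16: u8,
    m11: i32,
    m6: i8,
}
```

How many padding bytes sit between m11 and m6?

0

b at 0 (size 1, align 1) → ends 1
pad 3 to align 4 for m2
m2 at 4 (size 4, align 4) → ends 8
m15 at 8 (size 8, align 4) → ends 16
c at 16 (size 40, align 4) → ends 56
m7 at 56 (size 2, align 2) → ends 58
pad 2 to align 4 for m13
m13 at 60 (size 8, align 4) → ends 68
m16 at 68 (size 1, align 1) → ends 69
pad 3 to align 4 for m11
m11 at 72 (size 4, align 4) → ends 76
m6 at 76 (size 1, align 1) → ends 77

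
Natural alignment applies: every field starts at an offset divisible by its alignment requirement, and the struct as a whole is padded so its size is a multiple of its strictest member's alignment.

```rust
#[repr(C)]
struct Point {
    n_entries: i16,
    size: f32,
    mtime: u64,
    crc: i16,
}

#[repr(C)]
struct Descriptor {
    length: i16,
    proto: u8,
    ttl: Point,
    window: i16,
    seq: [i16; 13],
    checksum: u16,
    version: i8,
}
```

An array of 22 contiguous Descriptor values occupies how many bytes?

1408

Point: n_entries at 0 (size 2, align 2) → ends 2; pad 2 to align 4 for size; size at 4 (size 4, align 4) → ends 8; mtime at 8 (size 8, align 8) → ends 16; crc at 16 (size 2, align 2) → ends 18; tail pad 6 to reach multiple of 8; total 24 bytes, alignment 8
length at 0 (size 2, align 2) → ends 2
proto at 2 (size 1, align 1) → ends 3
pad 5 to align 8 for ttl
ttl at 8 (size 24, align 8) → ends 32
window at 32 (size 2, align 2) → ends 34
seq at 34 (size 26, align 2) → ends 60
checksum at 60 (size 2, align 2) → ends 62
version at 62 (size 1, align 1) → ends 63
tail pad 1 to reach multiple of 8
total 64 bytes, alignment 8
array of 22: 22 × 64 = 1408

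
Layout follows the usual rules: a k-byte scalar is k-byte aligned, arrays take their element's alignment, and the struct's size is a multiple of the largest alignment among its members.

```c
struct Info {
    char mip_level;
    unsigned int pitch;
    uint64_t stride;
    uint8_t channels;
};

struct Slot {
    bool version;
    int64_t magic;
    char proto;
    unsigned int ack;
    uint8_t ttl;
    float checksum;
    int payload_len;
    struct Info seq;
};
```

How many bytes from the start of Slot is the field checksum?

Info: mip_level at 0 (size 1, align 1) → ends 1; pad 3 to align 4 for pitch; pitch at 4 (size 4, align 4) → ends 8; stride at 8 (size 8, align 8) → ends 16; channels at 16 (size 1, align 1) → ends 17; tail pad 7 to reach multiple of 8; total 24 bytes, alignment 8
version at 0 (size 1, align 1) → ends 1
pad 7 to align 8 for magic
magic at 8 (size 8, align 8) → ends 16
proto at 16 (size 1, align 1) → ends 17
pad 3 to align 4 for ack
ack at 20 (size 4, align 4) → ends 24
ttl at 24 (size 1, align 1) → ends 25
pad 3 to align 4 for checksum
checksum at 28 (size 4, align 4) → ends 32

28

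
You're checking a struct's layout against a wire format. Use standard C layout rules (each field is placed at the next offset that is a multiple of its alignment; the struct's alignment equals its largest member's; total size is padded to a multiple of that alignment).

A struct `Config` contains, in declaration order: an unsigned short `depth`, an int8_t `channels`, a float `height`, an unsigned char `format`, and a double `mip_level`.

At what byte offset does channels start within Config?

2

depth at 0 (size 2, align 2) → ends 2
channels at 2 (size 1, align 1) → ends 3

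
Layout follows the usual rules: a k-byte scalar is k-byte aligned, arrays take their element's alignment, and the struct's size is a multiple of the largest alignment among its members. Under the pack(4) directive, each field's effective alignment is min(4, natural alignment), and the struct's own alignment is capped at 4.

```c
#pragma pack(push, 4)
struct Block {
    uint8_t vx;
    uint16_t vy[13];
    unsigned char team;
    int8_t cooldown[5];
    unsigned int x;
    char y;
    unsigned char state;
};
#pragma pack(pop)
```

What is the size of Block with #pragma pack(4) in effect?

44

vx at 0 (size 1, align 1) → ends 1
pad 1 to align 2 for vy
vy at 2 (size 26, align 2) → ends 28
team at 28 (size 1, align 1) → ends 29
cooldown at 29 (size 5, align 1) → ends 34
pad 2 to align 4 for x
x at 36 (size 4, align 4) → ends 40
y at 40 (size 1, align 1) → ends 41
state at 41 (size 1, align 1) → ends 42
tail pad 2 to reach multiple of 4
total 44 bytes, alignment 4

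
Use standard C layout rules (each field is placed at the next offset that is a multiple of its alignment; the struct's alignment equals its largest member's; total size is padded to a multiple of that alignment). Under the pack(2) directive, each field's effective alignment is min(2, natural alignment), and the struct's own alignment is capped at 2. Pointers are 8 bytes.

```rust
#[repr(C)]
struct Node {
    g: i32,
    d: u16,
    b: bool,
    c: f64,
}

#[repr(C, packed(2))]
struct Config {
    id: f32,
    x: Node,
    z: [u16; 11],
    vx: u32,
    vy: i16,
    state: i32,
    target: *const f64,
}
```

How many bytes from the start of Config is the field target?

52

Node: @0: g [4B, align 4] → 4; @4: d [2B, align 2] → 6; @6: b [1B, align 1] → 7; +1 pad (align 8); @8: c [8B, align 8] → 16; size 16, align 8
@0: id [4B, align 2] → 4
@4: x [16B, align 2] → 20
@20: z [22B, align 2] → 42
@42: vx [4B, align 2] → 46
@46: vy [2B, align 2] → 48
@48: state [4B, align 2] → 52
@52: target [8B, align 2] → 60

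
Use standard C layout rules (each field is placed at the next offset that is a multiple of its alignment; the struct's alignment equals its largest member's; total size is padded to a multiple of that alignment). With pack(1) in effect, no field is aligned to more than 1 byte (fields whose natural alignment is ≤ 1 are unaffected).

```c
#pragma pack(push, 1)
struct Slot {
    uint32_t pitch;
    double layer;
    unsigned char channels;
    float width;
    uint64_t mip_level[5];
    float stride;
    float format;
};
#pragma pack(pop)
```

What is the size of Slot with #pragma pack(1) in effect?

pitch at 0 (size 4, align 1) → ends 4
layer at 4 (size 8, align 1) → ends 12
channels at 12 (size 1, align 1) → ends 13
width at 13 (size 4, align 1) → ends 17
mip_level at 17 (size 40, align 1) → ends 57
stride at 57 (size 4, align 1) → ends 61
format at 61 (size 4, align 1) → ends 65
total 65 bytes, alignment 1

65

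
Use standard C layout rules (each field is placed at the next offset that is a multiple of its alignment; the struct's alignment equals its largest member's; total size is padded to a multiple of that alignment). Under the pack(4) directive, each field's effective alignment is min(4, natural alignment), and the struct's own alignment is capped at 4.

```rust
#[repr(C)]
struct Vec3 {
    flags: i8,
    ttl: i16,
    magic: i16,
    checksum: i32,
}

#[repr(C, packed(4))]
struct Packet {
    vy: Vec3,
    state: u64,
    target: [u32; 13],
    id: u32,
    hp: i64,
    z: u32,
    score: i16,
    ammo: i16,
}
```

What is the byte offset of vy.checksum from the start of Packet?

8

Vec3: 0..1  flags  (1B, 1-aligned); 1..2  -- padding (1B); 2..4  ttl  (2B, 2-aligned); 4..6  magic  (2B, 2-aligned); 6..8  -- padding (2B); 8..12  checksum  (4B, 4-aligned); sizeof = 12, alignof = 4
0..12  vy  (12B, 4-aligned)
within Vec3: checksum at 8
0 + 8 = 8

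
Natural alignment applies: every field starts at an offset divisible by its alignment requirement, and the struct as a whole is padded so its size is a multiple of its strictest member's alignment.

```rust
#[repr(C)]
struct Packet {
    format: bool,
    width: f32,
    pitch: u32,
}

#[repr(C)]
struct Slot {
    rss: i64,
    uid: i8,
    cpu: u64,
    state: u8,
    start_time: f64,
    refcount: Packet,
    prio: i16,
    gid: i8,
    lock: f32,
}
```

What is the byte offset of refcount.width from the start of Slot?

Packet: @0: format [1B, align 1] → 1; +3 pad (align 4); @4: width [4B, align 4] → 8; @8: pitch [4B, align 4] → 12; size 12, align 4
@0: rss [8B, align 8] → 8
@8: uid [1B, align 1] → 9
+7 pad (align 8)
@16: cpu [8B, align 8] → 24
@24: state [1B, align 1] → 25
+7 pad (align 8)
@32: start_time [8B, align 8] → 40
@40: refcount [12B, align 4] → 52
within Packet: width at 4
40 + 4 = 44

44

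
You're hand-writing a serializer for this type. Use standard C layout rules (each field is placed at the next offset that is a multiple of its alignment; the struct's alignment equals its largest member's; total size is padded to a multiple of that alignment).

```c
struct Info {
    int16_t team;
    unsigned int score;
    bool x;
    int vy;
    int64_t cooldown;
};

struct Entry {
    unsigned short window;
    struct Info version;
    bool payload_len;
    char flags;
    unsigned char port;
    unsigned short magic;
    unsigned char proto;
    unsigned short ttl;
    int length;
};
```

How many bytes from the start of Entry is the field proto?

Info: team at 0 (size 2, align 2) → ends 2; pad 2 to align 4 for score; score at 4 (size 4, align 4) → ends 8; x at 8 (size 1, align 1) → ends 9; pad 3 to align 4 for vy; vy at 12 (size 4, align 4) → ends 16; cooldown at 16 (size 8, align 8) → ends 24; total 24 bytes, alignment 8
window at 0 (size 2, align 2) → ends 2
pad 6 to align 8 for version
version at 8 (size 24, align 8) → ends 32
payload_len at 32 (size 1, align 1) → ends 33
flags at 33 (size 1, align 1) → ends 34
port at 34 (size 1, align 1) → ends 35
pad 1 to align 2 for magic
magic at 36 (size 2, align 2) → ends 38
proto at 38 (size 1, align 1) → ends 39

38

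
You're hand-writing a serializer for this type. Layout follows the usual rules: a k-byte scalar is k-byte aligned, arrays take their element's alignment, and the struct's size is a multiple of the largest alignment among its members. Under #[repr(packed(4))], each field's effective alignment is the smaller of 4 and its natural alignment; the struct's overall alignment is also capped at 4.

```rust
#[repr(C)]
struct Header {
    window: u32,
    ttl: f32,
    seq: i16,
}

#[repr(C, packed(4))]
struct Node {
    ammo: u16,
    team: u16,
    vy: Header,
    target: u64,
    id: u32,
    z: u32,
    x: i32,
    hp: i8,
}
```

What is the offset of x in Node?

Header: 0..4  window  (4B, 4-aligned); 4..8  ttl  (4B, 4-aligned); 8..10  seq  (2B, 2-aligned); 10..12  -- tail padding (2B); sizeof = 12, alignof = 4
0..2  ammo  (2B, 2-aligned)
2..4  team  (2B, 2-aligned)
4..16  vy  (12B, 4-aligned)
16..24  target  (8B, 4-aligned)
24..28  id  (4B, 4-aligned)
28..32  z  (4B, 4-aligned)
32..36  x  (4B, 4-aligned)

32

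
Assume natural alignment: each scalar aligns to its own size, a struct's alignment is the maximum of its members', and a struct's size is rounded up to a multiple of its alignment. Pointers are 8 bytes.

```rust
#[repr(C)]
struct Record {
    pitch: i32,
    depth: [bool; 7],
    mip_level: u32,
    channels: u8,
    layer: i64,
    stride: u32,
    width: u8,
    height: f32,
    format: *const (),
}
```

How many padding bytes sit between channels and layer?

7

pitch at 0 (size 4, align 4) → ends 4
depth at 4 (size 7, align 1) → ends 11
pad 1 to align 4 for mip_level
mip_level at 12 (size 4, align 4) → ends 16
channels at 16 (size 1, align 1) → ends 17
pad 7 to align 8 for layer
layer at 24 (size 8, align 8) → ends 32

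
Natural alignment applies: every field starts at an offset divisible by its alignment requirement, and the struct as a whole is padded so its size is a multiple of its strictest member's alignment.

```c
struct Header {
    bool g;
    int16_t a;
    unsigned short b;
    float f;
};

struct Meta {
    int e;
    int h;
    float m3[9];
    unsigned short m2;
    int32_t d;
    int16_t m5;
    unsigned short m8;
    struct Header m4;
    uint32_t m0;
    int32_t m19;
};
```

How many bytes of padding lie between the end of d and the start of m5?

Header: 0..1  g  (1B, 1-aligned); 1..2  -- padding (1B); 2..4  a  (2B, 2-aligned); 4..6  b  (2B, 2-aligned); 6..8  -- padding (2B); 8..12  f  (4B, 4-aligned); sizeof = 12, alignof = 4
0..4  e  (4B, 4-aligned)
4..8  h  (4B, 4-aligned)
8..44  m3  (36B, 4-aligned)
44..46  m2  (2B, 2-aligned)
46..48  -- padding (2B)
48..52  d  (4B, 4-aligned)
52..54  m5  (2B, 2-aligned)

0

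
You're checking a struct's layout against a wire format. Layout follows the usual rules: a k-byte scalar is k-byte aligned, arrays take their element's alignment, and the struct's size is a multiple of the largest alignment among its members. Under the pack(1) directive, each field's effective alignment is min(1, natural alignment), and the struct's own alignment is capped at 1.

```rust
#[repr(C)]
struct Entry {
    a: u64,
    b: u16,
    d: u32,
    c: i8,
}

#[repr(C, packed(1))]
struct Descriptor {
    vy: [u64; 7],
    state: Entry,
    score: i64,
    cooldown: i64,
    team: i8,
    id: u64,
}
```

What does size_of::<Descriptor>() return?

Entry: a at 0 (size 8, align 8) → ends 8; b at 8 (size 2, align 2) → ends 10; pad 2 to align 4 for d; d at 12 (size 4, align 4) → ends 16; c at 16 (size 1, align 1) → ends 17; tail pad 7 to reach multiple of 8; total 24 bytes, alignment 8
vy at 0 (size 56, align 1) → ends 56
state at 56 (size 24, align 1) → ends 80
score at 80 (size 8, align 1) → ends 88
cooldown at 88 (size 8, align 1) → ends 96
team at 96 (size 1, align 1) → ends 97
id at 97 (size 8, align 1) → ends 105
total 105 bytes, alignment 1

105 bytes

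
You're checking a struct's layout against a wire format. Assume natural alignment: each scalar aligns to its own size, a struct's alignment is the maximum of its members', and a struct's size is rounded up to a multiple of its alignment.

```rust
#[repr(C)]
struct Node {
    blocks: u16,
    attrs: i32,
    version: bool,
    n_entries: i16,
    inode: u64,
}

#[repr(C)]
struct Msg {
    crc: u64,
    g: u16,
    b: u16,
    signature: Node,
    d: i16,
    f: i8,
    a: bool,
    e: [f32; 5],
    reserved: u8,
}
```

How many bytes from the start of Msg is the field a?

Node: @0: blocks [2B, align 2] → 2; +2 pad (align 4); @4: attrs [4B, align 4] → 8; @8: version [1B, align 1] → 9; +1 pad (align 2); @10: n_entries [2B, align 2] → 12; +4 pad (align 8); @16: inode [8B, align 8] → 24; size 24, align 8
@0: crc [8B, align 8] → 8
@8: g [2B, align 2] → 10
@10: b [2B, align 2] → 12
+4 pad (align 8)
@16: signature [24B, align 8] → 40
@40: d [2B, align 2] → 42
@42: f [1B, align 1] → 43
@43: a [1B, align 1] → 44

43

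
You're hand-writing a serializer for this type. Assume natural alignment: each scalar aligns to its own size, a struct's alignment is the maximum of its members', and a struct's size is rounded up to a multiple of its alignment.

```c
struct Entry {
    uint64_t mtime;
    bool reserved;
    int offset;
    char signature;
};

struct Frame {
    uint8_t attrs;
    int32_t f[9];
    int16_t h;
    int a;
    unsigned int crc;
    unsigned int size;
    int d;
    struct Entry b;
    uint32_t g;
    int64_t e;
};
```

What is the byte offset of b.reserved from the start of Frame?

72

Entry: mtime at 0 (size 8, align 8) → ends 8; reserved at 8 (size 1, align 1) → ends 9; pad 3 to align 4 for offset; offset at 12 (size 4, align 4) → ends 16; signature at 16 (size 1, align 1) → ends 17; tail pad 7 to reach multiple of 8; total 24 bytes, alignment 8
attrs at 0 (size 1, align 1) → ends 1
pad 3 to align 4 for f
f at 4 (size 36, align 4) → ends 40
h at 40 (size 2, align 2) → ends 42
pad 2 to align 4 for a
a at 44 (size 4, align 4) → ends 48
crc at 48 (size 4, align 4) → ends 52
size at 52 (size 4, align 4) → ends 56
d at 56 (size 4, align 4) → ends 60
pad 4 to align 8 for b
b at 64 (size 24, align 8) → ends 88
within Entry: reserved at 8
64 + 8 = 72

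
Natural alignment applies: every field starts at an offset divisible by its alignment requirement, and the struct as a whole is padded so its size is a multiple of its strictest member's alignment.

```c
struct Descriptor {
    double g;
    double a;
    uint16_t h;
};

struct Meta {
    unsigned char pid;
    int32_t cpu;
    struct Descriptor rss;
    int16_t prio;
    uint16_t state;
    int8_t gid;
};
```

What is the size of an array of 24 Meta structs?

Descriptor: 0..8  g  (8B, 8-aligned); 8..16  a  (8B, 8-aligned); 16..18  h  (2B, 2-aligned); 18..24  -- tail padding (6B); sizeof = 24, alignof = 8
0..1  pid  (1B, 1-aligned)
1..4  -- padding (3B)
4..8  cpu  (4B, 4-aligned)
8..32  rss  (24B, 8-aligned)
32..34  prio  (2B, 2-aligned)
34..36  state  (2B, 2-aligned)
36..37  gid  (1B, 1-aligned)
37..40  -- tail padding (3B)
sizeof = 40, alignof = 8
array of 24: 24 × 40 = 960

960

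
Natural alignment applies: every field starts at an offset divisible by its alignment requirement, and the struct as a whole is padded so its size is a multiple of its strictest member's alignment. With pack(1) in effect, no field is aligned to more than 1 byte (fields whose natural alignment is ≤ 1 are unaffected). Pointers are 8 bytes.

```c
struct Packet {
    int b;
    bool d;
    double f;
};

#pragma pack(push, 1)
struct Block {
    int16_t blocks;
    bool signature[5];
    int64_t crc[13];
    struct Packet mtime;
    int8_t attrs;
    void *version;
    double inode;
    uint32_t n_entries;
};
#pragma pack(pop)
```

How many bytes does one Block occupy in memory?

148 bytes

Packet: 0..4  b  (4B, 4-aligned); 4..5  d  (1B, 1-aligned); 5..8  -- padding (3B); 8..16  f  (8B, 8-aligned); sizeof = 16, alignof = 8
0..2  blocks  (2B, 1-aligned)
2..7  signature  (5B, 1-aligned)
7..111  crc  (104B, 1-aligned)
111..127  mtime  (16B, 1-aligned)
127..128  attrs  (1B, 1-aligned)
128..136  version  (8B, 1-aligned)
136..144  inode  (8B, 1-aligned)
144..148  n_entries  (4B, 1-aligned)
sizeof = 148, alignof = 1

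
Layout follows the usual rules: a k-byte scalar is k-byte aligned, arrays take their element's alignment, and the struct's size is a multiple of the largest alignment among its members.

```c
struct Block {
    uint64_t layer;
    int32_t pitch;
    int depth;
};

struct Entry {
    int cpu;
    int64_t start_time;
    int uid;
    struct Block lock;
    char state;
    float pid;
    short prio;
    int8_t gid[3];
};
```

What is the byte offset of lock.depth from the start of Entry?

36

Block: 0..8  layer  (8B, 8-aligned); 8..12  pitch  (4B, 4-aligned); 12..16  depth  (4B, 4-aligned); sizeof = 16, alignof = 8
0..4  cpu  (4B, 4-aligned)
4..8  -- padding (4B)
8..16  start_time  (8B, 8-aligned)
16..20  uid  (4B, 4-aligned)
20..24  -- padding (4B)
24..40  lock  (16B, 8-aligned)
within Block: depth at 12
24 + 12 = 36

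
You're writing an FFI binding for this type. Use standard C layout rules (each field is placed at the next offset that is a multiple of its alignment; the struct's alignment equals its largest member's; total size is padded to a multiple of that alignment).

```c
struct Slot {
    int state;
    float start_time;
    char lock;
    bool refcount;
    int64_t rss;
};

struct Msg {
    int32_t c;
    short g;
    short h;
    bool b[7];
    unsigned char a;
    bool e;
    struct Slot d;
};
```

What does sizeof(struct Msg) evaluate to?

48 bytes

Slot: @0: state [4B, align 4] → 4; @4: start_time [4B, align 4] → 8; @8: lock [1B, align 1] → 9; @9: refcount [1B, align 1] → 10; +6 pad (align 8); @16: rss [8B, align 8] → 24; size 24, align 8
@0: c [4B, align 4] → 4
@4: g [2B, align 2] → 6
@6: h [2B, align 2] → 8
@8: b [7B, align 1] → 15
@15: a [1B, align 1] → 16
@16: e [1B, align 1] → 17
+7 pad (align 8)
@24: d [24B, align 8] → 48
size 48, align 8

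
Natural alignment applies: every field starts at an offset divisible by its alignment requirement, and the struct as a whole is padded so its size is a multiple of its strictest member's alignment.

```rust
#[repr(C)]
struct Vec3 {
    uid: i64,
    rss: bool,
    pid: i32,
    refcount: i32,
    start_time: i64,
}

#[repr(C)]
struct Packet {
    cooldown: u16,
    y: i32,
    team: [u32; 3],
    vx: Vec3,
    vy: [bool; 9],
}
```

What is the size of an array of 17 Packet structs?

1224

Vec3: 0..8  uid  (8B, 8-aligned); 8..9  rss  (1B, 1-aligned); 9..12  -- padding (3B); 12..16  pid  (4B, 4-aligned); 16..20  refcount  (4B, 4-aligned); 20..24  -- padding (4B); 24..32  start_time  (8B, 8-aligned); sizeof = 32, alignof = 8
0..2  cooldown  (2B, 2-aligned)
2..4  -- padding (2B)
4..8  y  (4B, 4-aligned)
8..20  team  (12B, 4-aligned)
20..24  -- padding (4B)
24..56  vx  (32B, 8-aligned)
56..65  vy  (9B, 1-aligned)
65..72  -- tail padding (7B)
sizeof = 72, alignof = 8
array of 17: 17 × 72 = 1224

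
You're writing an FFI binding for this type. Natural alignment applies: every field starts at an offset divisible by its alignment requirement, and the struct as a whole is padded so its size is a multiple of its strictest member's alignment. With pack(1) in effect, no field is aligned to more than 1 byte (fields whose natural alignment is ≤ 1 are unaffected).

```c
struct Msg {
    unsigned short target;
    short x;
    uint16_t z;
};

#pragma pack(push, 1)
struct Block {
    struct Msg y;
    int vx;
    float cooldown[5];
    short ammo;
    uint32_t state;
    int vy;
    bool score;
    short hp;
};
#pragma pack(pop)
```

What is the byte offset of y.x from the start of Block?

2

Msg: 0..2  target  (2B, 2-aligned); 2..4  x  (2B, 2-aligned); 4..6  z  (2B, 2-aligned); sizeof = 6, alignof = 2
0..6  y  (6B, 1-aligned)
within Msg: x at 2
0 + 2 = 2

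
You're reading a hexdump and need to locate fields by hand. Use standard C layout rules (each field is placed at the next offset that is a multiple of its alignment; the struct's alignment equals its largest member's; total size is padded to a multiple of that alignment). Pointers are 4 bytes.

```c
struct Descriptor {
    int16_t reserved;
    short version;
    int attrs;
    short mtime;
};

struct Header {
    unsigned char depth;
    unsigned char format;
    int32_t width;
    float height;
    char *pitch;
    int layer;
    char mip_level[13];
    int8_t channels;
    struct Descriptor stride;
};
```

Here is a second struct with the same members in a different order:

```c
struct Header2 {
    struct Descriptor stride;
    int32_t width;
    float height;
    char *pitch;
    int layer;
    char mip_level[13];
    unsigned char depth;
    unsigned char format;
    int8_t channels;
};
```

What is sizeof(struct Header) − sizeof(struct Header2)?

Descriptor: @0: reserved [2B, align 2] → 2; @2: version [2B, align 2] → 4; @4: attrs [4B, align 4] → 8; @8: mtime [2B, align 2] → 10; +2 tail pad (align 4); size 12, align 4
@0: depth [1B, align 1] → 1
@1: format [1B, align 1] → 2
+2 pad (align 4)
@4: width [4B, align 4] → 8
@8: height [4B, align 4] → 12
@12: pitch [4B, align 4] → 16
@16: layer [4B, align 4] → 20
@20: mip_level [13B, align 1] → 33
@33: channels [1B, align 1] → 34
+2 pad (align 4)
@36: stride [12B, align 4] → 48
size 48, align 4
— Header2 —
@0: stride [12B, align 4] → 12
@12: width [4B, align 4] → 16
@16: height [4B, align 4] → 20
@20: pitch [4B, align 4] → 24
@24: layer [4B, align 4] → 28
@28: mip_level [13B, align 1] → 41
@41: depth [1B, align 1] → 42
@42: format [1B, align 1] → 43
@43: channels [1B, align 1] → 44
size 44, align 4
48 − 44 = 4

4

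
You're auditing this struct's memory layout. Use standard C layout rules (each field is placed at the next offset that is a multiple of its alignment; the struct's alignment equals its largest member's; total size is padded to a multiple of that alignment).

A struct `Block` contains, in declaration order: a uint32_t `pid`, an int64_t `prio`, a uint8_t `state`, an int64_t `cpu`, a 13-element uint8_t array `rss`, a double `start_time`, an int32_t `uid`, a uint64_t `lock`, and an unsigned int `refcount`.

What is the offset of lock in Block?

0..4  pid  (4B, 4-aligned)
4..8  -- padding (4B)
8..16  prio  (8B, 8-aligned)
16..17  state  (1B, 1-aligned)
17..24  -- padding (7B)
24..32  cpu  (8B, 8-aligned)
32..45  rss  (13B, 1-aligned)
45..48  -- padding (3B)
48..56  start_time  (8B, 8-aligned)
56..60  uid  (4B, 4-aligned)
60..64  -- padding (4B)
64..72  lock  (8B, 8-aligned)

64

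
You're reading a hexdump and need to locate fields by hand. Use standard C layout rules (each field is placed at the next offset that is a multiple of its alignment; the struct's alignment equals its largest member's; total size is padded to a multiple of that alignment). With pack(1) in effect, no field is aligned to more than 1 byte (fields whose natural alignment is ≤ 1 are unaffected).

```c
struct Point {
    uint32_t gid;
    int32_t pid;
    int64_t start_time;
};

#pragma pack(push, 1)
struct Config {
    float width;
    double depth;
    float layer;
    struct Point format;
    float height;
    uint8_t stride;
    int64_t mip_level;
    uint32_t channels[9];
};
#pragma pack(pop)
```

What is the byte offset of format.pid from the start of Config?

20

Point: @0: gid [4B, align 4] → 4; @4: pid [4B, align 4] → 8; @8: start_time [8B, align 8] → 16; size 16, align 8
@0: width [4B, align 1] → 4
@4: depth [8B, align 1] → 12
@12: layer [4B, align 1] → 16
@16: format [16B, align 1] → 32
within Point: pid at 4
16 + 4 = 20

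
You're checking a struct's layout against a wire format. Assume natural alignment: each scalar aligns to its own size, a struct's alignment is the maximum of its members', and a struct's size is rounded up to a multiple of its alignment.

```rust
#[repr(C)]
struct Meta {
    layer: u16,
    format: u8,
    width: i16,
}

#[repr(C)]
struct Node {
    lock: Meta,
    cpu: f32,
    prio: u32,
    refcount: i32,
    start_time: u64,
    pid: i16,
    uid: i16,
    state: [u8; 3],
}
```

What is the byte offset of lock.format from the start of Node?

2

Meta: layer at 0 (size 2, align 2) → ends 2; format at 2 (size 1, align 1) → ends 3; pad 1 to align 2 for width; width at 4 (size 2, align 2) → ends 6; total 6 bytes, alignment 2
lock at 0 (size 6, align 2) → ends 6
within Meta: format at 2
0 + 2 = 2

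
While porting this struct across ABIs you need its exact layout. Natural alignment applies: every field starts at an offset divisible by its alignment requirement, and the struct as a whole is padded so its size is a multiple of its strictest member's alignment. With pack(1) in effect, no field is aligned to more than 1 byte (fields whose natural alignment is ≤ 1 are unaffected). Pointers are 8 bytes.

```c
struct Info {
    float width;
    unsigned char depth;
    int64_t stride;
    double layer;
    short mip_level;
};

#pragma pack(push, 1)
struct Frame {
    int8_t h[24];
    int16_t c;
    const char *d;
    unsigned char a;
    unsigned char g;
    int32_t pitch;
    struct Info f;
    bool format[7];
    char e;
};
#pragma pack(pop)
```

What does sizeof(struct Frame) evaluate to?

Info: width at 0 (size 4, align 4) → ends 4; depth at 4 (size 1, align 1) → ends 5; pad 3 to align 8 for stride; stride at 8 (size 8, align 8) → ends 16; layer at 16 (size 8, align 8) → ends 24; mip_level at 24 (size 2, align 2) → ends 26; tail pad 6 to reach multiple of 8; total 32 bytes, alignment 8
h at 0 (size 24, align 1) → ends 24
c at 24 (size 2, align 1) → ends 26
d at 26 (size 8, align 1) → ends 34
a at 34 (size 1, align 1) → ends 35
g at 35 (size 1, align 1) → ends 36
pitch at 36 (size 4, align 1) → ends 40
f at 40 (size 32, align 1) → ends 72
format at 72 (size 7, align 1) → ends 79
e at 79 (size 1, align 1) → ends 80
total 80 bytes, alignment 1

80 bytes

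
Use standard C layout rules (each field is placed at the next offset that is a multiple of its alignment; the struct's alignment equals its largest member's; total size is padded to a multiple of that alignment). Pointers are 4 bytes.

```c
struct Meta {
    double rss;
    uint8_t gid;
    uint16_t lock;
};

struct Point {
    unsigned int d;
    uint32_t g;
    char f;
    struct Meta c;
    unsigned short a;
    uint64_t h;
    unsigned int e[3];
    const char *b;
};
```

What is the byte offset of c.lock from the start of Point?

Meta: 0..8  rss  (8B, 8-aligned); 8..9  gid  (1B, 1-aligned); 9..10  -- padding (1B); 10..12  lock  (2B, 2-aligned); 12..16  -- tail padding (4B); sizeof = 16, alignof = 8
0..4  d  (4B, 4-aligned)
4..8  g  (4B, 4-aligned)
8..9  f  (1B, 1-aligned)
9..16  -- padding (7B)
16..32  c  (16B, 8-aligned)
within Meta: lock at 10
16 + 10 = 26

26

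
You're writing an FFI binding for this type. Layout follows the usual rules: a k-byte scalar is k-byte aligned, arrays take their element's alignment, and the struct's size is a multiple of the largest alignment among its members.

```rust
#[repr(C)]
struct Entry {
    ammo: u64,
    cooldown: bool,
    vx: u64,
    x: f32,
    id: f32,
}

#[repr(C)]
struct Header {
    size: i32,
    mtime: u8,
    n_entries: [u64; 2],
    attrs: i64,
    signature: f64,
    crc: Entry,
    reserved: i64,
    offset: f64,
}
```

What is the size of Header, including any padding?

88 bytes

Entry: @0: ammo [8B, align 8] → 8; @8: cooldown [1B, align 1] → 9; +7 pad (align 8); @16: vx [8B, align 8] → 24; @24: x [4B, align 4] → 28; @28: id [4B, align 4] → 32; size 32, align 8
@0: size [4B, align 4] → 4
@4: mtime [1B, align 1] → 5
+3 pad (align 8)
@8: n_entries [16B, align 8] → 24
@24: attrs [8B, align 8] → 32
@32: signature [8B, align 8] → 40
@40: crc [32B, align 8] → 72
@72: reserved [8B, align 8] → 80
@80: offset [8B, align 8] → 88
size 88, align 8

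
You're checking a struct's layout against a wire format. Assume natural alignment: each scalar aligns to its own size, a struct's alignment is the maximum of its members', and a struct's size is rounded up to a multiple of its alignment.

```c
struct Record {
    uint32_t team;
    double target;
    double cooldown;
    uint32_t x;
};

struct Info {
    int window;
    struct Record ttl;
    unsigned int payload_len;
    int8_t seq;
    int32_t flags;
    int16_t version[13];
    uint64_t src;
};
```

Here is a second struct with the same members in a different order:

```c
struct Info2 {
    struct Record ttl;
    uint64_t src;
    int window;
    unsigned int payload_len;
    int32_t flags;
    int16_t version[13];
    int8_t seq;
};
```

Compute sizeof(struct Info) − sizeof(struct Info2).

Record: 0..4  team  (4B, 4-aligned); 4..8  -- padding (4B); 8..16  target  (8B, 8-aligned); 16..24  cooldown  (8B, 8-aligned); 24..28  x  (4B, 4-aligned); 28..32  -- tail padding (4B); sizeof = 32, alignof = 8
0..4  window  (4B, 4-aligned)
4..8  -- padding (4B)
8..40  ttl  (32B, 8-aligned)
40..44  payload_len  (4B, 4-aligned)
44..45  seq  (1B, 1-aligned)
45..48  -- padding (3B)
48..52  flags  (4B, 4-aligned)
52..78  version  (26B, 2-aligned)
78..80  -- padding (2B)
80..88  src  (8B, 8-aligned)
sizeof = 88, alignof = 8
— Info2 —
0..32  ttl  (32B, 8-aligned)
32..40  src  (8B, 8-aligned)
40..44  window  (4B, 4-aligned)
44..48  payload_len  (4B, 4-aligned)
48..52  flags  (4B, 4-aligned)
52..78  version  (26B, 2-aligned)
78..79  seq  (1B, 1-aligned)
79..80  -- tail padding (1B)
sizeof = 80, alignof = 8
88 − 80 = 8

8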